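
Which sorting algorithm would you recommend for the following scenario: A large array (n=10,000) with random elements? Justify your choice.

Best choice: Quicksort or Mergesort
Reason: Both have O(n log n) average case; quicksort has lower constant factors


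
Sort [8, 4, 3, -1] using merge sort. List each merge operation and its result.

Divide and conquer:
  Merge [8] + [4] -> [4, 8]
  Merge [3] + [-1] -> [-1, 3]
  Merge [4, 8] + [-1, 3] -> [-1, 3, 4, 8]


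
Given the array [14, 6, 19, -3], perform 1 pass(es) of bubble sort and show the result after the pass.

After pass 1: [6, 14, -3, 19] (2 swaps)
Total swaps: 2


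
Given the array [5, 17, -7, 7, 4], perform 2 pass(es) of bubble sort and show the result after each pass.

After pass 1: [5, -7, 7, 4, 17] (3 swaps)
After pass 2: [-7, 5, 4, 7, 17] (2 swaps)
Total swaps: 5


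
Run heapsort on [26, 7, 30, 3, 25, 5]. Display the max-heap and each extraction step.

Build heap: [30, 25, 26, 3, 7, 5]
Extract 30: [26, 25, 5, 3, 7, 30]
Extract 26: [25, 7, 5, 3, 26, 30]
Extract 25: [7, 3, 5, 25, 26, 30]
Extract 7: [5, 3, 7, 25, 26, 30]
Extract 5: [3, 5, 7, 25, 26, 30]


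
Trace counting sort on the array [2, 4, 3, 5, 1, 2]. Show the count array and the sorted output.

Count array: [0, 1, 2, 1, 1, 1]
(count[i] = number of elements equal to i)
Cumulative count: [0, 1, 3, 4, 5, 6]
Sorted: [1, 2, 2, 3, 4, 5]


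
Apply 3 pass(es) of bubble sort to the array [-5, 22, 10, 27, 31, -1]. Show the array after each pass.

After pass 1: [-5, 10, 22, 27, -1, 31] (2 swaps)
After pass 2: [-5, 10, 22, -1, 27, 31] (1 swaps)
After pass 3: [-5, 10, -1, 22, 27, 31] (1 swaps)
Total swaps: 4


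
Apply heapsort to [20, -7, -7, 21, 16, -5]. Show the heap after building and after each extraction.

Build heap: [21, 20, -5, -7, 16, -7]
Extract 21: [20, 16, -5, -7, -7, 21]
Extract 20: [16, -7, -5, -7, 20, 21]
Extract 16: [-5, -7, -7, 16, 20, 21]
Extract -5: [-7, -7, -5, 16, 20, 21]
Extract -7: [-7, -7, -5, 16, 20, 21]


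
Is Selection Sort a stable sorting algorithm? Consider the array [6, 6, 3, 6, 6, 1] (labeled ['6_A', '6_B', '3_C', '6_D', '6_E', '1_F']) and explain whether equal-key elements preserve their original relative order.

Trace Selection Sort on the labeled array (the key is the number; the letter only tracks identity):
  Pass 1: minimum of unsorted part is 1_F at index 5; swap it with 6_A at index 0 -> [1_F, 6_B, 3_C, 6_D, 6_E, 6_A]
  Pass 2: minimum of unsorted part is 3_C at index 2; swap it with 6_B at index 1 -> [1_F, 3_C, 6_B, 6_D, 6_E, 6_A]
  Pass 3: minimum 6_B is already at index 2; no swap -> [1_F, 3_C, 6_B, 6_D, 6_E, 6_A]
  Pass 4: minimum 6_D is already at index 3; no swap -> [1_F, 3_C, 6_B, 6_D, 6_E, 6_A]
  Pass 5: minimum 6_E is already at index 4; no swap -> [1_F, 3_C, 6_B, 6_D, 6_E, 6_A]
Final order: [1_F, 3_C, 6_B, 6_D, 6_E, 6_A]
Equal keys:
  value 6: originally 6_A, 6_B, 6_D, 6_E; after sorting 6_B, 6_D, 6_E, 6_A -> order changed
Equal keys were reordered, so Selection Sort is not stable: the long-range swap that moves the minimum into place can carry an element past an equal key. (One such input is enough; an unstable sort may happen to preserve order on other inputs, but it gives no guarantee.)
Answer: Not stable


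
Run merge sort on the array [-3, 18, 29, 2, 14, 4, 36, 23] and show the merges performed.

Divide and conquer:
  Merge [-3] + [18] -> [-3, 18]
  Merge [29] + [2] -> [2, 29]
  Merge [-3, 18] + [2, 29] -> [-3, 2, 18, 29]
  Merge [14] + [4] -> [4, 14]
  Merge [36] + [23] -> [23, 36]
  Merge [4, 14] + [23, 36] -> [4, 14, 23, 36]
  Merge [-3, 2, 18, 29] + [4, 14, 23, 36] -> [-3, 2, 4, 14, 18, 23, 29, 36]


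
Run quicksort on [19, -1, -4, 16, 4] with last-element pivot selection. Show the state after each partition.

Partition 1: pivot=4 at index 2 -> [-1, -4, 4, 16, 19]
Partition 2: pivot=-4 at index 0 -> [-4, -1, 4, 16, 19]
Partition 3: pivot=19 at index 4 -> [-4, -1, 4, 16, 19]


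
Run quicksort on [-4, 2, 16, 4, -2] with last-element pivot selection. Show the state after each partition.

Partition 1: pivot=-2 at index 1 -> [-4, -2, 16, 4, 2]
Partition 2: pivot=2 at index 2 -> [-4, -2, 2, 4, 16]
Partition 3: pivot=16 at index 4 -> [-4, -2, 2, 4, 16]


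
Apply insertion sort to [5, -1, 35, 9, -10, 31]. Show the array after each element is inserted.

First element 5 is already 'sorted'
Insert -1: shifted 1 elements -> [-1, 5, 35, 9, -10, 31]
Insert 35: shifted 0 elements -> [-1, 5, 35, 9, -10, 31]
Insert 9: shifted 1 elements -> [-1, 5, 9, 35, -10, 31]
Insert -10: shifted 4 elements -> [-10, -1, 5, 9, 35, 31]
Insert 31: shifted 1 elements -> [-10, -1, 5, 9, 31, 35]


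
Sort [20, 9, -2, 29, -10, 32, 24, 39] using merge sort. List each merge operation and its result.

Divide and conquer:
  Merge [20] + [9] -> [9, 20]
  Merge [-2] + [29] -> [-2, 29]
  Merge [9, 20] + [-2, 29] -> [-2, 9, 20, 29]
  Merge [-10] + [32] -> [-10, 32]
  Merge [24] + [39] -> [24, 39]
  Merge [-10, 32] + [24, 39] -> [-10, 24, 32, 39]
  Merge [-2, 9, 20, 29] + [-10, 24, 32, 39] -> [-10, -2, 9, 20, 24, 29, 32, 39]


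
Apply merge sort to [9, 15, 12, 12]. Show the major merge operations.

Divide and conquer:
  Merge [9] + [15] -> [9, 15]
  Merge [12] + [12] -> [12, 12]
  Merge [9, 15] + [12, 12] -> [9, 12, 12, 15]


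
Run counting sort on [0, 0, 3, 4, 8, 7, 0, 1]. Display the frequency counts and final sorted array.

Count array: [3, 1, 0, 1, 1, 0, 0, 1, 1]
(count[i] = number of elements equal to i)
Cumulative count: [3, 4, 4, 5, 6, 6, 6, 7, 8]
Sorted: [0, 0, 0, 1, 3, 4, 7, 8]


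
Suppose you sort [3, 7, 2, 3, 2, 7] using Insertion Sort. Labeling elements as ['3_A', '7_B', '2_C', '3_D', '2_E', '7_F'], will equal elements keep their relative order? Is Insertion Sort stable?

Trace Insertion Sort on the labeled array (the key is the number; the letter only tracks identity):
  Insert 7_B at index 1: [3_A, 7_B, 2_C, 3_D, 2_E, 7_F]
  Insert 2_C at index 0: [2_C, 3_A, 7_B, 3_D, 2_E, 7_F]
  Insert 3_D at index 2: [2_C, 3_A, 3_D, 7_B, 2_E, 7_F]
  Insert 2_E at index 1: [2_C, 2_E, 3_A, 3_D, 7_B, 7_F]
  Insert 7_F at index 5: [2_C, 2_E, 3_A, 3_D, 7_B, 7_F]
Final order: [2_C, 2_E, 3_A, 3_D, 7_B, 7_F]
Equal keys:
  value 2: originally 2_C, 2_E; after sorting 2_C, 2_E -> order preserved
  value 3: originally 3_A, 3_D; after sorting 3_A, 3_D -> order preserved
  value 7: originally 7_B, 7_F; after sorting 7_B, 7_F -> order preserved
All equal keys kept their original relative order. Insertion Sort is stable: elements are shifted only while they are strictly greater than the key, so a key is inserted after any equal elements already placed.
Answer: Stable


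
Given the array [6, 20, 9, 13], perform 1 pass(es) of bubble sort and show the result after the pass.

After pass 1: [6, 9, 13, 20] (2 swaps)
Total swaps: 2


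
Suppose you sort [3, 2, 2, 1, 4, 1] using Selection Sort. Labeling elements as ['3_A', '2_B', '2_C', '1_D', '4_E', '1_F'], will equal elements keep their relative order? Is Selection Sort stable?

Trace Selection Sort on the labeled array (the key is the number; the letter only tracks identity):
  Pass 1: minimum of unsorted part is 1_D at index 3; swap it with 3_A at index 0 -> [1_D, 2_B, 2_C, 3_A, 4_E, 1_F]
  Pass 2: minimum of unsorted part is 1_F at index 5; swap it with 2_B at index 1 -> [1_D, 1_F, 2_C, 3_A, 4_E, 2_B]
  Pass 3: minimum 2_C is already at index 2; no swap -> [1_D, 1_F, 2_C, 3_A, 4_E, 2_B]
  Pass 4: minimum of unsorted part is 2_B at index 5; swap it with 3_A at index 3 -> [1_D, 1_F, 2_C, 2_B, 4_E, 3_A]
  Pass 5: minimum of unsorted part is 3_A at index 5; swap it with 4_E at index 4 -> [1_D, 1_F, 2_C, 2_B, 3_A, 4_E]
Final order: [1_D, 1_F, 2_C, 2_B, 3_A, 4_E]
Equal keys:
  value 1: originally 1_D, 1_F; after sorting 1_D, 1_F -> order preserved
  value 2: originally 2_B, 2_C; after sorting 2_C, 2_B -> order changed
Equal keys were reordered, so Selection Sort is not stable: the long-range swap that moves the minimum into place can carry an element past an equal key. (One such input is enough; an unstable sort may happen to preserve order on other inputs, but it gives no guarantee.)
Answer: Not stable


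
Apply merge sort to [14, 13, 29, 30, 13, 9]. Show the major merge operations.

Divide and conquer:
  Merge [13] + [29] -> [13, 29]
  Merge [14] + [13, 29] -> [13, 14, 29]
  Merge [13] + [9] -> [9, 13]
  Merge [30] + [9, 13] -> [9, 13, 30]
  Merge [13, 14, 29] + [9, 13, 30] -> [9, 13, 13, 14, 29, 30]


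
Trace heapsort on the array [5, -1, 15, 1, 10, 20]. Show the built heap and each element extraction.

Build heap: [20, 10, 15, 1, -1, 5]
Extract 20: [15, 10, 5, 1, -1, 20]
Extract 15: [10, 1, 5, -1, 15, 20]
Extract 10: [5, 1, -1, 10, 15, 20]
Extract 5: [1, -1, 5, 10, 15, 20]
Extract 1: [-1, 1, 5, 10, 15, 20]


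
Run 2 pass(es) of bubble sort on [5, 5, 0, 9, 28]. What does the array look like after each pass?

After pass 1: [5, 0, 5, 9, 28] (1 swaps)
After pass 2: [0, 5, 5, 9, 28] (1 swaps)
Total swaps: 2


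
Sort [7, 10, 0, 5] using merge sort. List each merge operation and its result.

Divide and conquer:
  Merge [7] + [10] -> [7, 10]
  Merge [0] + [5] -> [0, 5]
  Merge [7, 10] + [0, 5] -> [0, 5, 7, 10]


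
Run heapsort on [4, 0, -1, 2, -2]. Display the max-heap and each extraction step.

Build heap: [4, 2, -1, 0, -2]
Extract 4: [2, 0, -1, -2, 4]
Extract 2: [0, -2, -1, 2, 4]
Extract 0: [-1, -2, 0, 2, 4]
Extract -1: [-2, -1, 0, 2, 4]


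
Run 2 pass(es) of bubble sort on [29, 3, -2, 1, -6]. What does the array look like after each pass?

After pass 1: [3, -2, 1, -6, 29] (4 swaps)
After pass 2: [-2, 1, -6, 3, 29] (3 swaps)
Total swaps: 7


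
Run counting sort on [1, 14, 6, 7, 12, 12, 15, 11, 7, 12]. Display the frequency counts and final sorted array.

Count array: [0, 1, 0, 0, 0, 0, 1, 2, 0, 0, 0, 1, 3, 0, 1, 1]
(count[i] = number of elements equal to i)
Cumulative count: [0, 1, 1, 1, 1, 1, 2, 4, 4, 4, 4, 5, 8, 8, 9, 10]
Sorted: [1, 6, 7, 7, 11, 12, 12, 12, 14, 15]


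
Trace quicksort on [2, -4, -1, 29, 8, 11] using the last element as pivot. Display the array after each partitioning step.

Partition 1: pivot=11 at index 4 -> [2, -4, -1, 8, 11, 29]
Partition 2: pivot=8 at index 3 -> [2, -4, -1, 8, 11, 29]
Partition 3: pivot=-1 at index 1 -> [-4, -1, 2, 8, 11, 29]


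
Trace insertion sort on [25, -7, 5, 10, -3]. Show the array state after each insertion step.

First element 25 is already 'sorted'
Insert -7: shifted 1 elements -> [-7, 25, 5, 10, -3]
Insert 5: shifted 1 elements -> [-7, 5, 25, 10, -3]
Insert 10: shifted 1 elements -> [-7, 5, 10, 25, -3]
Insert -3: shifted 3 elements -> [-7, -3, 5, 10, 25]


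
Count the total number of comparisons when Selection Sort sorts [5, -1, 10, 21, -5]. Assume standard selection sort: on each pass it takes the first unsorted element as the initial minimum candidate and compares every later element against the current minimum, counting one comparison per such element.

Pass 1: scan indices 1..4 for the minimum = 4 comparison(s); min is -5, place at index 0 -> [-5, -1, 10, 21, 5]
Pass 2: scan indices 2..4 for the minimum = 3 comparison(s); min is -1, place at index 1 -> [-5, -1, 10, 21, 5]
Pass 3: scan indices 3..4 for the minimum = 2 comparison(s); min is 5, place at index 2 -> [-5, -1, 5, 21, 10]
Pass 4: scan indices 4..4 for the minimum = 1 comparison(s); min is 10, place at index 3 -> [-5, -1, 5, 10, 21]
Selection sort always scans the whole unsorted suffix, so the count is (n-1) + (n-2) + ... + 1 = n(n-1)/2 = 5*4/2 = 10 regardless of the input order.
Total comparisons: 4 + 3 + 2 + 1 = 10


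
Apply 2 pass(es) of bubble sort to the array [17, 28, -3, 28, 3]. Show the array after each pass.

After pass 1: [17, -3, 28, 3, 28] (2 swaps)
After pass 2: [-3, 17, 3, 28, 28] (2 swaps)
Total swaps: 4


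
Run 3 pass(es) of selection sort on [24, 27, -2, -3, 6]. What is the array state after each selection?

Pass 1: Select minimum -3 at index 3, swap -> [-3, 27, -2, 24, 6]
Pass 2: Select minimum -2 at index 2, swap -> [-3, -2, 27, 24, 6]
Pass 3: Select minimum 6 at index 4, swap -> [-3, -2, 6, 24, 27]


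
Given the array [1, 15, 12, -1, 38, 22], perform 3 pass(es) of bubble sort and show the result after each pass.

After pass 1: [1, 12, -1, 15, 22, 38] (3 swaps)
After pass 2: [1, -1, 12, 15, 22, 38] (1 swaps)
After pass 3: [-1, 1, 12, 15, 22, 38] (1 swaps)
Total swaps: 5


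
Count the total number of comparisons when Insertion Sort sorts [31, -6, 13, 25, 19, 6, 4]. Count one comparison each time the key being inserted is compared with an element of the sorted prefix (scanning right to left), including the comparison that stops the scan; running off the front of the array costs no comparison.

Insert -6: 31 > -6 (shift), reached front = 1 comparison(s) -> [-6, 31, 13, 25, 19, 6, 4]
Insert 13: 31 > 13 (shift), -6 <= 13 (stop) = 2 comparison(s) -> [-6, 13, 31, 25, 19, 6, 4]
Insert 25: 31 > 25 (shift), 13 <= 25 (stop) = 2 comparison(s) -> [-6, 13, 25, 31, 19, 6, 4]
Insert 19: 31 > 19 (shift), 25 > 19 (shift), 13 <= 19 (stop) = 3 comparison(s) -> [-6, 13, 19, 25, 31, 6, 4]
Insert 6: 31 > 6 (shift), 25 > 6 (shift), 19 > 6 (shift), 13 > 6 (shift), -6 <= 6 (stop) = 5 comparison(s) -> [-6, 6, 13, 19, 25, 31, 4]
Insert 4: 31 > 4 (shift), 25 > 4 (shift), 19 > 4 (shift), 13 > 4 (shift), 6 > 4 (shift), -6 <= 4 (stop) = 6 comparison(s) -> [-6, 4, 6, 13, 19, 25, 31]
Total comparisons: 1 + 2 + 2 + 3 + 5 + 6 = 19


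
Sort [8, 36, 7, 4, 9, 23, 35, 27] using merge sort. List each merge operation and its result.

Divide and conquer:
  Merge [8] + [36] -> [8, 36]
  Merge [7] + [4] -> [4, 7]
  Merge [8, 36] + [4, 7] -> [4, 7, 8, 36]
  Merge [9] + [23] -> [9, 23]
  Merge [35] + [27] -> [27, 35]
  Merge [9, 23] + [27, 35] -> [9, 23, 27, 35]
  Merge [4, 7, 8, 36] + [9, 23, 27, 35] -> [4, 7, 8, 9, 23, 27, 35, 36]


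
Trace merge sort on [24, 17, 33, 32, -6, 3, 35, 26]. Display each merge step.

Divide and conquer:
  Merge [24] + [17] -> [17, 24]
  Merge [33] + [32] -> [32, 33]
  Merge [17, 24] + [32, 33] -> [17, 24, 32, 33]
  Merge [-6] + [3] -> [-6, 3]
  Merge [35] + [26] -> [26, 35]
  Merge [-6, 3] + [26, 35] -> [-6, 3, 26, 35]
  Merge [17, 24, 32, 33] + [-6, 3, 26, 35] -> [-6, 3, 17, 24, 26, 32, 33, 35]


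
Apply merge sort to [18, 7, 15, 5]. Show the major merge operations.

Divide and conquer:
  Merge [18] + [7] -> [7, 18]
  Merge [15] + [5] -> [5, 15]
  Merge [7, 18] + [5, 15] -> [5, 7, 15, 18]


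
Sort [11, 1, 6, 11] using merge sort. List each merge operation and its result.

Divide and conquer:
  Merge [11] + [1] -> [1, 11]
  Merge [6] + [11] -> [6, 11]
  Merge [1, 11] + [6, 11] -> [1, 6, 11, 11]


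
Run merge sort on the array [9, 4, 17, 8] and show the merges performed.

Divide and conquer:
  Merge [9] + [4] -> [4, 9]
  Merge [17] + [8] -> [8, 17]
  Merge [4, 9] + [8, 17] -> [4, 8, 9, 17]


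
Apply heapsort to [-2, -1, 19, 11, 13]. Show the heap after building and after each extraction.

Build heap: [19, 13, -2, 11, -1]
Extract 19: [13, 11, -2, -1, 19]
Extract 13: [11, -1, -2, 13, 19]
Extract 11: [-1, -2, 11, 13, 19]
Extract -1: [-2, -1, 11, 13, 19]


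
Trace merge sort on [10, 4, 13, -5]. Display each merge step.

Divide and conquer:
  Merge [10] + [4] -> [4, 10]
  Merge [13] + [-5] -> [-5, 13]
  Merge [4, 10] + [-5, 13] -> [-5, 4, 10, 13]


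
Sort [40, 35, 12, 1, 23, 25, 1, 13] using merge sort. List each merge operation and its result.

Divide and conquer:
  Merge [40] + [35] -> [35, 40]
  Merge [12] + [1] -> [1, 12]
  Merge [35, 40] + [1, 12] -> [1, 12, 35, 40]
  Merge [23] + [25] -> [23, 25]
  Merge [1] + [13] -> [1, 13]
  Merge [23, 25] + [1, 13] -> [1, 13, 23, 25]
  Merge [1, 12, 35, 40] + [1, 13, 23, 25] -> [1, 1, 12, 13, 23, 25, 35, 40]


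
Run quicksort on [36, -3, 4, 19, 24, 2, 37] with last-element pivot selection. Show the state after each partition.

Partition 1: pivot=37 at index 6 -> [36, -3, 4, 19, 24, 2, 37]
Partition 2: pivot=2 at index 1 -> [-3, 2, 4, 19, 24, 36, 37]
Partition 3: pivot=36 at index 5 -> [-3, 2, 4, 19, 24, 36, 37]
Partition 4: pivot=24 at index 4 -> [-3, 2, 4, 19, 24, 36, 37]
Partition 5: pivot=19 at index 3 -> [-3, 2, 4, 19, 24, 36, 37]


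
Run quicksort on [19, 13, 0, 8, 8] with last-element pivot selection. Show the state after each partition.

Partition 1: pivot=8 at index 2 -> [0, 8, 8, 13, 19]
Partition 2: pivot=8 at index 1 -> [0, 8, 8, 13, 19]
Partition 3: pivot=19 at index 4 -> [0, 8, 8, 13, 19]


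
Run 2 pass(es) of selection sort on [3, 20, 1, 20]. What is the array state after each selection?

Pass 1: Select minimum 1 at index 2, swap -> [1, 20, 3, 20]
Pass 2: Select minimum 3 at index 2, swap -> [1, 3, 20, 20]


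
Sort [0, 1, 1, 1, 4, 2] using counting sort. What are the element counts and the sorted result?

Count array: [1, 3, 1, 0, 1]
(count[i] = number of elements equal to i)
Cumulative count: [1, 4, 5, 5, 6]
Sorted: [0, 1, 1, 1, 2, 4]


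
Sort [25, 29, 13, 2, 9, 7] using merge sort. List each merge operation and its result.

Divide and conquer:
  Merge [29] + [13] -> [13, 29]
  Merge [25] + [13, 29] -> [13, 25, 29]
  Merge [9] + [7] -> [7, 9]
  Merge [2] + [7, 9] -> [2, 7, 9]
  Merge [13, 25, 29] + [2, 7, 9] -> [2, 7, 9, 13, 25, 29]


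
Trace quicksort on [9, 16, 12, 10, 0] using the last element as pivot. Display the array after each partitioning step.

Partition 1: pivot=0 at index 0 -> [0, 16, 12, 10, 9]
Partition 2: pivot=9 at index 1 -> [0, 9, 12, 10, 16]
Partition 3: pivot=16 at index 4 -> [0, 9, 12, 10, 16]
Partition 4: pivot=10 at index 2 -> [0, 9, 10, 12, 16]


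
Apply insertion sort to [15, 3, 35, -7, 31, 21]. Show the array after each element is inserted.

First element 15 is already 'sorted'
Insert 3: shifted 1 elements -> [3, 15, 35, -7, 31, 21]
Insert 35: shifted 0 elements -> [3, 15, 35, -7, 31, 21]
Insert -7: shifted 3 elements -> [-7, 3, 15, 35, 31, 21]
Insert 31: shifted 1 elements -> [-7, 3, 15, 31, 35, 21]
Insert 21: shifted 2 elements -> [-7, 3, 15, 21, 31, 35]


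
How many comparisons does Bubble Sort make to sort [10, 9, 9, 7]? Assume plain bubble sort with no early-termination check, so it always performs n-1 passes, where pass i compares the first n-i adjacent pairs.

Pass 1: compare adjacent pairs (0,1)..(2,3) = 3 comparison(s), 3 swap(s) -> [9, 9, 7, 10]
Pass 2: compare adjacent pairs (0,1)..(1,2) = 2 comparison(s), 1 swap(s) -> [9, 7, 9, 10]
Pass 3: compare adjacent pairs (0,1)..(0,1) = 1 comparison(s), 1 swap(s) -> [7, 9, 9, 10]
Total comparisons: 3 + 2 + 1 = 6


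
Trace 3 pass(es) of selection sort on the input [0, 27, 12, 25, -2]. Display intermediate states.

Pass 1: Select minimum -2 at index 4, swap -> [-2, 27, 12, 25, 0]
Pass 2: Select minimum 0 at index 4, swap -> [-2, 0, 12, 25, 27]
Pass 3: Select minimum 12 at index 2, swap -> [-2, 0, 12, 25, 27]


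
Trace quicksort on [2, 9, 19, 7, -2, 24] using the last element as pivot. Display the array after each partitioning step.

Partition 1: pivot=24 at index 5 -> [2, 9, 19, 7, -2, 24]
Partition 2: pivot=-2 at index 0 -> [-2, 9, 19, 7, 2, 24]
Partition 3: pivot=2 at index 1 -> [-2, 2, 19, 7, 9, 24]
Partition 4: pivot=9 at index 3 -> [-2, 2, 7, 9, 19, 24]


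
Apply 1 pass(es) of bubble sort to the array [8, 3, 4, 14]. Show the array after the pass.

After pass 1: [3, 4, 8, 14] (2 swaps)
Total swaps: 2


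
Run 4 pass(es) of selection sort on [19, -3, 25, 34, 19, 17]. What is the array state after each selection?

Pass 1: Select minimum -3 at index 1, swap -> [-3, 19, 25, 34, 19, 17]
Pass 2: Select minimum 17 at index 5, swap -> [-3, 17, 25, 34, 19, 19]
Pass 3: Select minimum 19 at index 4, swap -> [-3, 17, 19, 34, 25, 19]
Pass 4: Select minimum 19 at index 5, swap -> [-3, 17, 19, 19, 25, 34]


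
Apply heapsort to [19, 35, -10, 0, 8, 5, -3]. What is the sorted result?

Build heap: [35, 19, 5, 0, 8, -10, -3]
Extract 35: [19, 8, 5, 0, -3, -10, 35]
Extract 19: [8, 0, 5, -10, -3, 19, 35]
Extract 8: [5, 0, -3, -10, 8, 19, 35]
Extract 5: [0, -10, -3, 5, 8, 19, 35]
Extract 0: [-3, -10, 0, 5, 8, 19, 35]
Extract -3: [-10, -3, 0, 5, 8, 19, 35]


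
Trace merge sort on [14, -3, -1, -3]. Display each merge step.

Divide and conquer:
  Merge [14] + [-3] -> [-3, 14]
  Merge [-1] + [-3] -> [-3, -1]
  Merge [-3, 14] + [-3, -1] -> [-3, -3, -1, 14]


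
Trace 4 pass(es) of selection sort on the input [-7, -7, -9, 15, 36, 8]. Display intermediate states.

Pass 1: Select minimum -9 at index 2, swap -> [-9, -7, -7, 15, 36, 8]
Pass 2: Select minimum -7 at index 1, swap -> [-9, -7, -7, 15, 36, 8]
Pass 3: Select minimum -7 at index 2, swap -> [-9, -7, -7, 15, 36, 8]
Pass 4: Select minimum 8 at index 5, swap -> [-9, -7, -7, 8, 36, 15]


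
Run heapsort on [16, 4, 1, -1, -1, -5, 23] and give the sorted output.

Build heap: [23, 4, 16, -1, -1, -5, 1]
Extract 23: [16, 4, 1, -1, -1, -5, 23]
Extract 16: [4, -1, 1, -5, -1, 16, 23]
Extract 4: [1, -1, -1, -5, 4, 16, 23]
Extract 1: [-1, -5, -1, 1, 4, 16, 23]
Extract -1: [-1, -5, -1, 1, 4, 16, 23]
Extract -1: [-5, -1, -1, 1, 4, 16, 23]


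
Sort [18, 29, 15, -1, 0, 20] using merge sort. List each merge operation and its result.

Divide and conquer:
  Merge [29] + [15] -> [15, 29]
  Merge [18] + [15, 29] -> [15, 18, 29]
  Merge [0] + [20] -> [0, 20]
  Merge [-1] + [0, 20] -> [-1, 0, 20]
  Merge [15, 18, 29] + [-1, 0, 20] -> [-1, 0, 15, 18, 20, 29]


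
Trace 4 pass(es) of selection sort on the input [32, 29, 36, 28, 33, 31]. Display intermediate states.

Pass 1: Select minimum 28 at index 3, swap -> [28, 29, 36, 32, 33, 31]
Pass 2: Select minimum 29 at index 1, swap -> [28, 29, 36, 32, 33, 31]
Pass 3: Select minimum 31 at index 5, swap -> [28, 29, 31, 32, 33, 36]
Pass 4: Select minimum 32 at index 3, swap -> [28, 29, 31, 32, 33, 36]


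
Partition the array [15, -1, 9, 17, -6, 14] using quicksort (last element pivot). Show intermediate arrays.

Partition 1: pivot=14 at index 3 -> [-1, 9, -6, 14, 15, 17]
Partition 2: pivot=-6 at index 0 -> [-6, 9, -1, 14, 15, 17]
Partition 3: pivot=-1 at index 1 -> [-6, -1, 9, 14, 15, 17]
Partition 4: pivot=17 at index 5 -> [-6, -1, 9, 14, 15, 17]


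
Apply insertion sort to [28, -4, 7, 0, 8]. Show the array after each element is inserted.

First element 28 is already 'sorted'
Insert -4: shifted 1 elements -> [-4, 28, 7, 0, 8]
Insert 7: shifted 1 elements -> [-4, 7, 28, 0, 8]
Insert 0: shifted 2 elements -> [-4, 0, 7, 28, 8]
Insert 8: shifted 1 elements -> [-4, 0, 7, 8, 28]


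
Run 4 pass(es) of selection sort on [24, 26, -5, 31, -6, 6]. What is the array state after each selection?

Pass 1: Select minimum -6 at index 4, swap -> [-6, 26, -5, 31, 24, 6]
Pass 2: Select minimum -5 at index 2, swap -> [-6, -5, 26, 31, 24, 6]
Pass 3: Select minimum 6 at index 5, swap -> [-6, -5, 6, 31, 24, 26]
Pass 4: Select minimum 24 at index 4, swap -> [-6, -5, 6, 24, 31, 26]


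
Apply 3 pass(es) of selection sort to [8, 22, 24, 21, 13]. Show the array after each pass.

Pass 1: Select minimum 8 at index 0, swap -> [8, 22, 24, 21, 13]
Pass 2: Select minimum 13 at index 4, swap -> [8, 13, 24, 21, 22]
Pass 3: Select minimum 21 at index 3, swap -> [8, 13, 21, 24, 22]


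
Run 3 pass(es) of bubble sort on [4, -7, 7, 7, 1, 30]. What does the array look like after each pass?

After pass 1: [-7, 4, 7, 1, 7, 30] (2 swaps)
After pass 2: [-7, 4, 1, 7, 7, 30] (1 swaps)
After pass 3: [-7, 1, 4, 7, 7, 30] (1 swaps)
Total swaps: 4


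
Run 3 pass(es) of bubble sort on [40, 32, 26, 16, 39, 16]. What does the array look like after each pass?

After pass 1: [32, 26, 16, 39, 16, 40] (5 swaps)
After pass 2: [26, 16, 32, 16, 39, 40] (3 swaps)
After pass 3: [16, 26, 16, 32, 39, 40] (2 swaps)
Total swaps: 10


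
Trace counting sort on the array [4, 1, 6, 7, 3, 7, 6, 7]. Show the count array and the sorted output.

Count array: [0, 1, 0, 1, 1, 0, 2, 3]
(count[i] = number of elements equal to i)
Cumulative count: [0, 1, 1, 2, 3, 3, 5, 8]
Sorted: [1, 3, 4, 6, 6, 7, 7, 7]


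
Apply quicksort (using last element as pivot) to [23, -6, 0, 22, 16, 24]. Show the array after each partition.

Partition 1: pivot=24 at index 5 -> [23, -6, 0, 22, 16, 24]
Partition 2: pivot=16 at index 2 -> [-6, 0, 16, 22, 23, 24]
Partition 3: pivot=0 at index 1 -> [-6, 0, 16, 22, 23, 24]
Partition 4: pivot=23 at index 4 -> [-6, 0, 16, 22, 23, 24]


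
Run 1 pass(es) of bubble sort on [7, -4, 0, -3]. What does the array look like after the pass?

After pass 1: [-4, 0, -3, 7] (3 swaps)
Total swaps: 3


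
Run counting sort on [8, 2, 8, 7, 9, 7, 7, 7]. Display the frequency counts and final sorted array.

Count array: [0, 0, 1, 0, 0, 0, 0, 4, 2, 1]
(count[i] = number of elements equal to i)
Cumulative count: [0, 0, 1, 1, 1, 1, 1, 5, 7, 8]
Sorted: [2, 7, 7, 7, 7, 8, 8, 9]


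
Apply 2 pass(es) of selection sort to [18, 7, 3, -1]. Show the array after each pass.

Pass 1: Select minimum -1 at index 3, swap -> [-1, 7, 3, 18]
Pass 2: Select minimum 3 at index 2, swap -> [-1, 3, 7, 18]


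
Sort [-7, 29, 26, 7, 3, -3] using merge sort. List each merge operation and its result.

Divide and conquer:
  Merge [29] + [26] -> [26, 29]
  Merge [-7] + [26, 29] -> [-7, 26, 29]
  Merge [3] + [-3] -> [-3, 3]
  Merge [7] + [-3, 3] -> [-3, 3, 7]
  Merge [-7, 26, 29] + [-3, 3, 7] -> [-7, -3, 3, 7, 26, 29]


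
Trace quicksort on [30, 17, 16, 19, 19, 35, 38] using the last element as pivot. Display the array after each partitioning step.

Partition 1: pivot=38 at index 6 -> [30, 17, 16, 19, 19, 35, 38]
Partition 2: pivot=35 at index 5 -> [30, 17, 16, 19, 19, 35, 38]
Partition 3: pivot=19 at index 3 -> [17, 16, 19, 19, 30, 35, 38]
Partition 4: pivot=19 at index 2 -> [17, 16, 19, 19, 30, 35, 38]
Partition 5: pivot=16 at index 0 -> [16, 17, 19, 19, 30, 35, 38]


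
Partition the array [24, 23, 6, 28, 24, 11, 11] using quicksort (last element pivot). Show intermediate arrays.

Partition 1: pivot=11 at index 2 -> [6, 11, 11, 28, 24, 23, 24]
Partition 2: pivot=11 at index 1 -> [6, 11, 11, 28, 24, 23, 24]
Partition 3: pivot=24 at index 5 -> [6, 11, 11, 24, 23, 24, 28]
Partition 4: pivot=23 at index 3 -> [6, 11, 11, 23, 24, 24, 28]


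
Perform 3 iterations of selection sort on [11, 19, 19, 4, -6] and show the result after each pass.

Pass 1: Select minimum -6 at index 4, swap -> [-6, 19, 19, 4, 11]
Pass 2: Select minimum 4 at index 3, swap -> [-6, 4, 19, 19, 11]
Pass 3: Select minimum 11 at index 4, swap -> [-6, 4, 11, 19, 19]


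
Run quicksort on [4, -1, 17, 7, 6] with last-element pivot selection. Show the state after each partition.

Partition 1: pivot=6 at index 2 -> [4, -1, 6, 7, 17]
Partition 2: pivot=-1 at index 0 -> [-1, 4, 6, 7, 17]
Partition 3: pivot=17 at index 4 -> [-1, 4, 6, 7, 17]


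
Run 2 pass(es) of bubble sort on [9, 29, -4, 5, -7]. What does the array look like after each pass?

After pass 1: [9, -4, 5, -7, 29] (3 swaps)
After pass 2: [-4, 5, -7, 9, 29] (3 swaps)
Total swaps: 6


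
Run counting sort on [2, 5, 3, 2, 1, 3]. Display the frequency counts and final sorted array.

Count array: [0, 1, 2, 2, 0, 1]
(count[i] = number of elements equal to i)
Cumulative count: [0, 1, 3, 5, 5, 6]
Sorted: [1, 2, 2, 3, 3, 5]


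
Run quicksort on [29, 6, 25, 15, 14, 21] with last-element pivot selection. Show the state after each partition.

Partition 1: pivot=21 at index 3 -> [6, 15, 14, 21, 25, 29]
Partition 2: pivot=14 at index 1 -> [6, 14, 15, 21, 25, 29]
Partition 3: pivot=29 at index 5 -> [6, 14, 15, 21, 25, 29]


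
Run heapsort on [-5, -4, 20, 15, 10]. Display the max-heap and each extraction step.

Build heap: [20, 15, -5, -4, 10]
Extract 20: [15, 10, -5, -4, 20]
Extract 15: [10, -4, -5, 15, 20]
Extract 10: [-4, -5, 10, 15, 20]
Extract -4: [-5, -4, 10, 15, 20]


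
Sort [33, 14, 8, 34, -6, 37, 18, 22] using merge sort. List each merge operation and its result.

Divide and conquer:
  Merge [33] + [14] -> [14, 33]
  Merge [8] + [34] -> [8, 34]
  Merge [14, 33] + [8, 34] -> [8, 14, 33, 34]
  Merge [-6] + [37] -> [-6, 37]
  Merge [18] + [22] -> [18, 22]
  Merge [-6, 37] + [18, 22] -> [-6, 18, 22, 37]
  Merge [8, 14, 33, 34] + [-6, 18, 22, 37] -> [-6, 8, 14, 18, 22, 33, 34, 37]


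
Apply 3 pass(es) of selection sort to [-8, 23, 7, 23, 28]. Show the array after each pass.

Pass 1: Select minimum -8 at index 0, swap -> [-8, 23, 7, 23, 28]
Pass 2: Select minimum 7 at index 2, swap -> [-8, 7, 23, 23, 28]
Pass 3: Select minimum 23 at index 2, swap -> [-8, 7, 23, 23, 28]


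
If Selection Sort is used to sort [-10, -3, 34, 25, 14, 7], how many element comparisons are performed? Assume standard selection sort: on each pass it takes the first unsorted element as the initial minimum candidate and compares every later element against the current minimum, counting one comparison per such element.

Pass 1: scan indices 1..5 for the minimum = 5 comparison(s); min is -10, place at index 0 -> [-10, -3, 34, 25, 14, 7]
Pass 2: scan indices 2..5 for the minimum = 4 comparison(s); min is -3, place at index 1 -> [-10, -3, 34, 25, 14, 7]
Pass 3: scan indices 3..5 for the minimum = 3 comparison(s); min is 7, place at index 2 -> [-10, -3, 7, 25, 14, 34]
Pass 4: scan indices 4..5 for the minimum = 2 comparison(s); min is 14, place at index 3 -> [-10, -3, 7, 14, 25, 34]
Pass 5: scan indices 5..5 for the minimum = 1 comparison(s); min is 25, place at index 4 -> [-10, -3, 7, 14, 25, 34]
Selection sort always scans the whole unsorted suffix, so the count is (n-1) + (n-2) + ... + 1 = n(n-1)/2 = 6*5/2 = 15 regardless of the input order.
Total comparisons: 5 + 4 + 3 + 2 + 1 = 15


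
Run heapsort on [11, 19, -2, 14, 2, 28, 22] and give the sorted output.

Build heap: [28, 19, 22, 14, 2, -2, 11]
Extract 28: [22, 19, 11, 14, 2, -2, 28]
Extract 22: [19, 14, 11, -2, 2, 22, 28]
Extract 19: [14, 2, 11, -2, 19, 22, 28]
Extract 14: [11, 2, -2, 14, 19, 22, 28]
Extract 11: [2, -2, 11, 14, 19, 22, 28]
Extract 2: [-2, 2, 11, 14, 19, 22, 28]


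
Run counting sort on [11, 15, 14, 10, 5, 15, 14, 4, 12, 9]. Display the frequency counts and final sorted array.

Count array: [0, 0, 0, 0, 1, 1, 0, 0, 0, 1, 1, 1, 1, 0, 2, 2]
(count[i] = number of elements equal to i)
Cumulative count: [0, 0, 0, 0, 1, 2, 2, 2, 2, 3, 4, 5, 6, 6, 8, 10]
Sorted: [4, 5, 9, 10, 11, 12, 14, 14, 15, 15]


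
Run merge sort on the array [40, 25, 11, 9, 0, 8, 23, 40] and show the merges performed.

Divide and conquer:
  Merge [40] + [25] -> [25, 40]
  Merge [11] + [9] -> [9, 11]
  Merge [25, 40] + [9, 11] -> [9, 11, 25, 40]
  Merge [0] + [8] -> [0, 8]
  Merge [23] + [40] -> [23, 40]
  Merge [0, 8] + [23, 40] -> [0, 8, 23, 40]
  Merge [9, 11, 25, 40] + [0, 8, 23, 40] -> [0, 8, 9, 11, 23, 25, 40, 40]


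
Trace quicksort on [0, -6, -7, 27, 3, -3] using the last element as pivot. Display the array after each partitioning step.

Partition 1: pivot=-3 at index 2 -> [-6, -7, -3, 27, 3, 0]
Partition 2: pivot=-7 at index 0 -> [-7, -6, -3, 27, 3, 0]
Partition 3: pivot=0 at index 3 -> [-7, -6, -3, 0, 3, 27]
Partition 4: pivot=27 at index 5 -> [-7, -6, -3, 0, 3, 27]


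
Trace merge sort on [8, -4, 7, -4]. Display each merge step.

Divide and conquer:
  Merge [8] + [-4] -> [-4, 8]
  Merge [7] + [-4] -> [-4, 7]
  Merge [-4, 8] + [-4, 7] -> [-4, -4, 7, 8]


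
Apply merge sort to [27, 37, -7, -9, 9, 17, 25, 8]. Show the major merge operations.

Divide and conquer:
  Merge [27] + [37] -> [27, 37]
  Merge [-7] + [-9] -> [-9, -7]
  Merge [27, 37] + [-9, -7] -> [-9, -7, 27, 37]
  Merge [9] + [17] -> [9, 17]
  Merge [25] + [8] -> [8, 25]
  Merge [9, 17] + [8, 25] -> [8, 9, 17, 25]
  Merge [-9, -7, 27, 37] + [8, 9, 17, 25] -> [-9, -7, 8, 9, 17, 25, 27, 37]


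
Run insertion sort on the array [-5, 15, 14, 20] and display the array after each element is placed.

First element -5 is already 'sorted'
Insert 15: shifted 0 elements -> [-5, 15, 14, 20]
Insert 14: shifted 1 elements -> [-5, 14, 15, 20]
Insert 20: shifted 0 elements -> [-5, 14, 15, 20]


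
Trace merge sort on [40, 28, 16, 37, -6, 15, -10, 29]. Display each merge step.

Divide and conquer:
  Merge [40] + [28] -> [28, 40]
  Merge [16] + [37] -> [16, 37]
  Merge [28, 40] + [16, 37] -> [16, 28, 37, 40]
  Merge [-6] + [15] -> [-6, 15]
  Merge [-10] + [29] -> [-10, 29]
  Merge [-6, 15] + [-10, 29] -> [-10, -6, 15, 29]
  Merge [16, 28, 37, 40] + [-10, -6, 15, 29] -> [-10, -6, 15, 16, 28, 29, 37, 40]


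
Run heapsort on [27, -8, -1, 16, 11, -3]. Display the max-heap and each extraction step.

Build heap: [27, 16, -1, -8, 11, -3]
Extract 27: [16, 11, -1, -8, -3, 27]
Extract 16: [11, -3, -1, -8, 16, 27]
Extract 11: [-1, -3, -8, 11, 16, 27]
Extract -1: [-3, -8, -1, 11, 16, 27]
Extract -3: [-8, -3, -1, 11, 16, 27]


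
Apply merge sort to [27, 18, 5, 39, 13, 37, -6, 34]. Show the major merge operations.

Divide and conquer:
  Merge [27] + [18] -> [18, 27]
  Merge [5] + [39] -> [5, 39]
  Merge [18, 27] + [5, 39] -> [5, 18, 27, 39]
  Merge [13] + [37] -> [13, 37]
  Merge [-6] + [34] -> [-6, 34]
  Merge [13, 37] + [-6, 34] -> [-6, 13, 34, 37]
  Merge [5, 18, 27, 39] + [-6, 13, 34, 37] -> [-6, 5, 13, 18, 27, 34, 37, 39]


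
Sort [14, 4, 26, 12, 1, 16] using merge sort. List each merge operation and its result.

Divide and conquer:
  Merge [4] + [26] -> [4, 26]
  Merge [14] + [4, 26] -> [4, 14, 26]
  Merge [1] + [16] -> [1, 16]
  Merge [12] + [1, 16] -> [1, 12, 16]
  Merge [4, 14, 26] + [1, 12, 16] -> [1, 4, 12, 14, 16, 26]


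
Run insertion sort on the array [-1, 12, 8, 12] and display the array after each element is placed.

First element -1 is already 'sorted'
Insert 12: shifted 0 elements -> [-1, 12, 8, 12]
Insert 8: shifted 1 elements -> [-1, 8, 12, 12]
Insert 12: shifted 0 elements -> [-1, 8, 12, 12]


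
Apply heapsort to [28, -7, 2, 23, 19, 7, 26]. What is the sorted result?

Build heap: [28, 23, 26, -7, 19, 7, 2]
Extract 28: [26, 23, 7, -7, 19, 2, 28]
Extract 26: [23, 19, 7, -7, 2, 26, 28]
Extract 23: [19, 2, 7, -7, 23, 26, 28]
Extract 19: [7, 2, -7, 19, 23, 26, 28]
Extract 7: [2, -7, 7, 19, 23, 26, 28]
Extract 2: [-7, 2, 7, 19, 23, 26, 28]


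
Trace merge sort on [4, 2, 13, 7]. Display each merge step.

Divide and conquer:
  Merge [4] + [2] -> [2, 4]
  Merge [13] + [7] -> [7, 13]
  Merge [2, 4] + [7, 13] -> [2, 4, 7, 13]


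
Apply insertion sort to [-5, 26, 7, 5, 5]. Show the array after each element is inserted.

First element -5 is already 'sorted'
Insert 26: shifted 0 elements -> [-5, 26, 7, 5, 5]
Insert 7: shifted 1 elements -> [-5, 7, 26, 5, 5]
Insert 5: shifted 2 elements -> [-5, 5, 7, 26, 5]
Insert 5: shifted 2 elements -> [-5, 5, 5, 7, 26]


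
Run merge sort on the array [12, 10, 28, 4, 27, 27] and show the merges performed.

Divide and conquer:
  Merge [10] + [28] -> [10, 28]
  Merge [12] + [10, 28] -> [10, 12, 28]
  Merge [27] + [27] -> [27, 27]
  Merge [4] + [27, 27] -> [4, 27, 27]
  Merge [10, 12, 28] + [4, 27, 27] -> [4, 10, 12, 27, 27, 28]


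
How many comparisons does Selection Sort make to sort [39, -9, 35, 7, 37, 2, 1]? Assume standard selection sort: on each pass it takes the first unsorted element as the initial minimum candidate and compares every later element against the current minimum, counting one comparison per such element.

Pass 1: scan indices 1..6 for the minimum = 6 comparison(s); min is -9, place at index 0 -> [-9, 39, 35, 7, 37, 2, 1]
Pass 2: scan indices 2..6 for the minimum = 5 comparison(s); min is 1, place at index 1 -> [-9, 1, 35, 7, 37, 2, 39]
Pass 3: scan indices 3..6 for the minimum = 4 comparison(s); min is 2, place at index 2 -> [-9, 1, 2, 7, 37, 35, 39]
Pass 4: scan indices 4..6 for the minimum = 3 comparison(s); min is 7, place at index 3 -> [-9, 1, 2, 7, 37, 35, 39]
Pass 5: scan indices 5..6 for the minimum = 2 comparison(s); min is 35, place at index 4 -> [-9, 1, 2, 7, 35, 37, 39]
Pass 6: scan indices 6..6 for the minimum = 1 comparison(s); min is 37, place at index 5 -> [-9, 1, 2, 7, 35, 37, 39]
Selection sort always scans the whole unsorted suffix, so the count is (n-1) + (n-2) + ... + 1 = n(n-1)/2 = 7*6/2 = 21 regardless of the input order.
Total comparisons: 6 + 5 + 4 + 3 + 2 + 1 = 21


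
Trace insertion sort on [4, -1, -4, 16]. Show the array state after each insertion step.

First element 4 is already 'sorted'
Insert -1: shifted 1 elements -> [-1, 4, -4, 16]
Insert -4: shifted 2 elements -> [-4, -1, 4, 16]
Insert 16: shifted 0 elements -> [-4, -1, 4, 16]


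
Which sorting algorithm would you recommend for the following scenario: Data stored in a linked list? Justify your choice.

Best choice: Merge sort
Reason: Merge sort doesn't require random access; can be done in O(1) extra space for linked lists


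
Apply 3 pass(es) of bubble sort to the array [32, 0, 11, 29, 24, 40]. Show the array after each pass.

After pass 1: [0, 11, 29, 24, 32, 40] (4 swaps)
After pass 2: [0, 11, 24, 29, 32, 40] (1 swaps)
After pass 3: [0, 11, 24, 29, 32, 40] (0 swaps)
Total swaps: 5


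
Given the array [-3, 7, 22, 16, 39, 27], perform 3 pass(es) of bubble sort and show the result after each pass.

After pass 1: [-3, 7, 16, 22, 27, 39] (2 swaps)
After pass 2: [-3, 7, 16, 22, 27, 39] (0 swaps)
After pass 3: [-3, 7, 16, 22, 27, 39] (0 swaps)
Total swaps: 2


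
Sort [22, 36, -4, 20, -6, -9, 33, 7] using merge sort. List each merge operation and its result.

Divide and conquer:
  Merge [22] + [36] -> [22, 36]
  Merge [-4] + [20] -> [-4, 20]
  Merge [22, 36] + [-4, 20] -> [-4, 20, 22, 36]
  Merge [-6] + [-9] -> [-9, -6]
  Merge [33] + [7] -> [7, 33]
  Merge [-9, -6] + [7, 33] -> [-9, -6, 7, 33]
  Merge [-4, 20, 22, 36] + [-9, -6, 7, 33] -> [-9, -6, -4, 7, 20, 22, 33, 36]


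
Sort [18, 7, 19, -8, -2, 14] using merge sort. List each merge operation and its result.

Divide and conquer:
  Merge [7] + [19] -> [7, 19]
  Merge [18] + [7, 19] -> [7, 18, 19]
  Merge [-2] + [14] -> [-2, 14]
  Merge [-8] + [-2, 14] -> [-8, -2, 14]
  Merge [7, 18, 19] + [-8, -2, 14] -> [-8, -2, 7, 14, 18, 19]


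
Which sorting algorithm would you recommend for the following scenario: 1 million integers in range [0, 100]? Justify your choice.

Best choice: Counting sort
Reason: O(n + k) where k=100 is small; linear time beats O(n log n)


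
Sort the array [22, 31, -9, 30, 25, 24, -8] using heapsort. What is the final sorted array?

Build heap: [31, 30, 24, 22, 25, -9, -8]
Extract 31: [30, 25, 24, 22, -8, -9, 31]
Extract 30: [25, 22, 24, -9, -8, 30, 31]
Extract 25: [24, 22, -8, -9, 25, 30, 31]
Extract 24: [22, -9, -8, 24, 25, 30, 31]
Extract 22: [-8, -9, 22, 24, 25, 30, 31]
Extract -8: [-9, -8, 22, 24, 25, 30, 31]


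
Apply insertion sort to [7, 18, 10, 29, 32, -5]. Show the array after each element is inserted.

First element 7 is already 'sorted'
Insert 18: shifted 0 elements -> [7, 18, 10, 29, 32, -5]
Insert 10: shifted 1 elements -> [7, 10, 18, 29, 32, -5]
Insert 29: shifted 0 elements -> [7, 10, 18, 29, 32, -5]
Insert 32: shifted 0 elements -> [7, 10, 18, 29, 32, -5]
Insert -5: shifted 5 elements -> [-5, 7, 10, 18, 29, 32]


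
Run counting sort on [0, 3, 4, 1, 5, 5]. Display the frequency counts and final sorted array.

Count array: [1, 1, 0, 1, 1, 2]
(count[i] = number of elements equal to i)
Cumulative count: [1, 2, 2, 3, 4, 6]
Sorted: [0, 1, 3, 4, 5, 5]


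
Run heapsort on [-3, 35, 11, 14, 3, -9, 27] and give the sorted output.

Build heap: [35, 14, 27, -3, 3, -9, 11]
Extract 35: [27, 14, 11, -3, 3, -9, 35]
Extract 27: [14, 3, 11, -3, -9, 27, 35]
Extract 14: [11, 3, -9, -3, 14, 27, 35]
Extract 11: [3, -3, -9, 11, 14, 27, 35]
Extract 3: [-3, -9, 3, 11, 14, 27, 35]
Extract -3: [-9, -3, 3, 11, 14, 27, 35]


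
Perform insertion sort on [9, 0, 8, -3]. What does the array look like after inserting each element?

First element 9 is already 'sorted'
Insert 0: shifted 1 elements -> [0, 9, 8, -3]
Insert 8: shifted 1 elements -> [0, 8, 9, -3]
Insert -3: shifted 3 elements -> [-3, 0, 8, 9]
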